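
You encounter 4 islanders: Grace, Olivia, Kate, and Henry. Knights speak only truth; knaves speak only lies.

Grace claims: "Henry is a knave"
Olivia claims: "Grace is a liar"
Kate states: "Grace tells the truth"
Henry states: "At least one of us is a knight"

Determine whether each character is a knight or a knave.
Grace is a knave.
Olivia is a knight.
Kate is a knave.
Henry is a knight.

Verification:
- Grace (knave) says "Henry is a knave" - this is FALSE (a lie) because Henry is a knight.
- Olivia (knight) says "Grace is a liar" - this is TRUE because Grace is a knave.
- Kate (knave) says "Grace tells the truth" - this is FALSE (a lie) because Grace is a knave.
- Henry (knight) says "At least one of us is a knight" - this is TRUE because Olivia and Henry are knights.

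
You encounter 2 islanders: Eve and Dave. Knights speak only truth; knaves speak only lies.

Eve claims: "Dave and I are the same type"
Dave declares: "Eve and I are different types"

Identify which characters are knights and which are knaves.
Eve is a knave.
Dave is a knight.

Verification:
- Eve (knave) says "Dave and I are the same type" - this is FALSE (a lie) because Eve is a knave and Dave is a knight.
- Dave (knight) says "Eve and I are different types" - this is TRUE because Dave is a knight and Eve is a knave.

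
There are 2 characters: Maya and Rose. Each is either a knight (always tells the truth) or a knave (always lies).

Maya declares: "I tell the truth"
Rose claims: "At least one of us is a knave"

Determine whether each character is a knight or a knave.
Maya is a knave.
Rose is a knight.

Verification:
- Maya (knave) says "I tell the truth" - this is FALSE (a lie) because Maya is a knave.
- Rose (knight) says "At least one of us is a knave" - this is TRUE because Maya is a knave.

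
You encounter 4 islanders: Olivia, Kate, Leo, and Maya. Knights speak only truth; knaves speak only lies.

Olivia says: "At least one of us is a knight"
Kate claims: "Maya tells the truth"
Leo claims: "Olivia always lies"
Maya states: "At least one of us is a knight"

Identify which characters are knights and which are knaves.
Olivia is a knight.
Kate is a knight.
Leo is a knave.
Maya is a knight.

Verification:
- Olivia (knight) says "At least one of us is a knight" - this is TRUE because Olivia, Kate, and Maya are knights.
- Kate (knight) says "Maya tells the truth" - this is TRUE because Maya is a knight.
- Leo (knave) says "Olivia always lies" - this is FALSE (a lie) because Olivia is a knight.
- Maya (knight) says "At least one of us is a knight" - this is TRUE because Olivia, Kate, and Maya are knights.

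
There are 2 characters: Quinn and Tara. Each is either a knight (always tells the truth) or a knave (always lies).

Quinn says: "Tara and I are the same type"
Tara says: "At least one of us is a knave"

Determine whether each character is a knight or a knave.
Quinn is a knave.
Tara is a knight.

Verification:
- Quinn (knave) says "Tara and I are the same type" - this is FALSE (a lie) because Quinn is a knave and Tara is a knight.
- Tara (knight) says "At least one of us is a knave" - this is TRUE because Quinn is a knave.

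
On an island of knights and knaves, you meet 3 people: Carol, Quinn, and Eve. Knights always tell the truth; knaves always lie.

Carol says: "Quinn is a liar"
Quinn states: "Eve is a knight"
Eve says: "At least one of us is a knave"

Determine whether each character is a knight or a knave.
Carol is a knave.
Quinn is a knight.
Eve is a knight.

Verification:
- Carol (knave) says "Quinn is a liar" - this is FALSE (a lie) because Quinn is a knight.
- Quinn (knight) says "Eve is a knight" - this is TRUE because Eve is a knight.
- Eve (knight) says "At least one of us is a knave" - this is TRUE because Carol is a knave.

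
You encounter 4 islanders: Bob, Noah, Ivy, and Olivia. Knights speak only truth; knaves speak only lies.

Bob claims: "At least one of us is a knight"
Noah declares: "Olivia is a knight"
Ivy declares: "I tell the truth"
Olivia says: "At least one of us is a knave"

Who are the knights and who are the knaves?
Bob is a knight.
Noah is a knight.
Ivy is a knave.
Olivia is a knight.

Verification:
- Bob (knight) says "At least one of us is a knight" - this is TRUE because Bob, Noah, and Olivia are knights.
- Noah (knight) says "Olivia is a knight" - this is TRUE because Olivia is a knight.
- Ivy (knave) says "I tell the truth" - this is FALSE (a lie) because Ivy is a knave.
- Olivia (knight) says "At least one of us is a knave" - this is TRUE because Ivy is a knave.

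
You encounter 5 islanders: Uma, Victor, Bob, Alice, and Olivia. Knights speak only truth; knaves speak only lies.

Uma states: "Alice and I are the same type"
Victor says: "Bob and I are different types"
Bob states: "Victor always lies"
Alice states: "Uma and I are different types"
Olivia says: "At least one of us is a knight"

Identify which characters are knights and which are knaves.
Uma is a knave.
Victor is a knight.
Bob is a knave.
Alice is a knight.
Olivia is a knight.

Verification:
- Uma (knave) says "Alice and I are the same type" - this is FALSE (a lie) because Uma is a knave and Alice is a knight.
- Victor (knight) says "Bob and I are different types" - this is TRUE because Victor is a knight and Bob is a knave.
- Bob (knave) says "Victor always lies" - this is FALSE (a lie) because Victor is a knight.
- Alice (knight) says "Uma and I are different types" - this is TRUE because Alice is a knight and Uma is a knave.
- Olivia (knight) says "At least one of us is a knight" - this is TRUE because Victor, Alice, and Olivia are knights.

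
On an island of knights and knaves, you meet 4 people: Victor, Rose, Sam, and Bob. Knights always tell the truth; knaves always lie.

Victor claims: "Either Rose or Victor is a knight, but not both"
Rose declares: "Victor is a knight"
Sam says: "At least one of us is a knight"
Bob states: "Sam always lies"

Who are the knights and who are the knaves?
Victor is a knave.
Rose is a knave.
Sam is a knight.
Bob is a knave.

Verification:
- Victor (knave) says "Either Rose or Victor is a knight, but not both" - this is FALSE (a lie) because Rose is a knave and Victor is a knave.
- Rose (knave) says "Victor is a knight" - this is FALSE (a lie) because Victor is a knave.
- Sam (knight) says "At least one of us is a knight" - this is TRUE because Sam is a knight.
- Bob (knave) says "Sam always lies" - this is FALSE (a lie) because Sam is a knight.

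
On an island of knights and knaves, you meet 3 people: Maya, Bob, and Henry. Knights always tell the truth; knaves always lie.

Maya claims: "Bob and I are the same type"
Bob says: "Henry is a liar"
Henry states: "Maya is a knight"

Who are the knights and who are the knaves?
Maya is a knave.
Bob is a knight.
Henry is a knave.

Verification:
- Maya (knave) says "Bob and I are the same type" - this is FALSE (a lie) because Maya is a knave and Bob is a knight.
- Bob (knight) says "Henry is a liar" - this is TRUE because Henry is a knave.
- Henry (knave) says "Maya is a knight" - this is FALSE (a lie) because Maya is a knave.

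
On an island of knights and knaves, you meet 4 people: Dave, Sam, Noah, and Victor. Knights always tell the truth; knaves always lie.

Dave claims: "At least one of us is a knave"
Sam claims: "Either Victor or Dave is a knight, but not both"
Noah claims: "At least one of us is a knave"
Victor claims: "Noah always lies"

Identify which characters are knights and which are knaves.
Dave is a knight.
Sam is a knight.
Noah is a knight.
Victor is a knave.

Verification:
- Dave (knight) says "At least one of us is a knave" - this is TRUE because Victor is a knave.
- Sam (knight) says "Either Victor or Dave is a knight, but not both" - this is TRUE because Victor is a knave and Dave is a knight.
- Noah (knight) says "At least one of us is a knave" - this is TRUE because Victor is a knave.
- Victor (knave) says "Noah always lies" - this is FALSE (a lie) because Noah is a knight.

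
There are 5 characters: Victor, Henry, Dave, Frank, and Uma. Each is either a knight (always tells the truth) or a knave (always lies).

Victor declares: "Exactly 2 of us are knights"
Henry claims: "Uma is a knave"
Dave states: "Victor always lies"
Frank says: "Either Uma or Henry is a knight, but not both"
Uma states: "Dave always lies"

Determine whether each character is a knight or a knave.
Victor is a knave.
Henry is a knight.
Dave is a knight.
Frank is a knight.
Uma is a knave.

Verification:
- Victor (knave) says "Exactly 2 of us are knights" - this is FALSE (a lie) because there are 3 knights.
- Henry (knight) says "Uma is a knave" - this is TRUE because Uma is a knave.
- Dave (knight) says "Victor always lies" - this is TRUE because Victor is a knave.
- Frank (knight) says "Either Uma or Henry is a knight, but not both" - this is TRUE because Uma is a knave and Henry is a knight.
- Uma (knave) says "Dave always lies" - this is FALSE (a lie) because Dave is a knight.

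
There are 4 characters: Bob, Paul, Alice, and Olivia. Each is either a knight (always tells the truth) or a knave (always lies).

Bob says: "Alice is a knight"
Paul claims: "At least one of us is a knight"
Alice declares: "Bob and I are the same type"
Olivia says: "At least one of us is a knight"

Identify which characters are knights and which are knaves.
Bob is a knight.
Paul is a knight.
Alice is a knight.
Olivia is a knight.

Verification:
- Bob (knight) says "Alice is a knight" - this is TRUE because Alice is a knight.
- Paul (knight) says "At least one of us is a knight" - this is TRUE because Bob, Paul, Alice, and Olivia are knights.
- Alice (knight) says "Bob and I are the same type" - this is TRUE because Alice is a knight and Bob is a knight.
- Olivia (knight) says "At least one of us is a knight" - this is TRUE because Bob, Paul, Alice, and Olivia are knights.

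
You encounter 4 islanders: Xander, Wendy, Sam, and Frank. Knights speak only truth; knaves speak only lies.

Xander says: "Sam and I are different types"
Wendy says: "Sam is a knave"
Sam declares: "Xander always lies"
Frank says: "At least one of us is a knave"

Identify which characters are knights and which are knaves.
Xander is a knight.
Wendy is a knight.
Sam is a knave.
Frank is a knight.

Verification:
- Xander (knight) says "Sam and I are different types" - this is TRUE because Xander is a knight and Sam is a knave.
- Wendy (knight) says "Sam is a knave" - this is TRUE because Sam is a knave.
- Sam (knave) says "Xander always lies" - this is FALSE (a lie) because Xander is a knight.
- Frank (knight) says "At least one of us is a knave" - this is TRUE because Sam is a knave.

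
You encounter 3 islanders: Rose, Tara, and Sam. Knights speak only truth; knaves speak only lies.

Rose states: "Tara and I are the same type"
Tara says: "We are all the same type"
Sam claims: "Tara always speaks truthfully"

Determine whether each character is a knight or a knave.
Rose is a knight.
Tara is a knight.
Sam is a knight.

Verification:
- Rose (knight) says "Tara and I are the same type" - this is TRUE because Rose is a knight and Tara is a knight.
- Tara (knight) says "We are all the same type" - this is TRUE because Rose, Tara, and Sam are knights.
- Sam (knight) says "Tara always speaks truthfully" - this is TRUE because Tara is a knight.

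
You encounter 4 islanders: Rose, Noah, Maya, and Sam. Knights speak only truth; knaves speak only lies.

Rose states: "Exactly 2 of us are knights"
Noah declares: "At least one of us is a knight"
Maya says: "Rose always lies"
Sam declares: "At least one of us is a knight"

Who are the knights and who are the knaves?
Rose is a knave.
Noah is a knight.
Maya is a knight.
Sam is a knight.

Verification:
- Rose (knave) says "Exactly 2 of us are knights" - this is FALSE (a lie) because there are 3 knights.
- Noah (knight) says "At least one of us is a knight" - this is TRUE because Noah, Maya, and Sam are knights.
- Maya (knight) says "Rose always lies" - this is TRUE because Rose is a knave.
- Sam (knight) says "At least one of us is a knight" - this is TRUE because Noah, Maya, and Sam are knights.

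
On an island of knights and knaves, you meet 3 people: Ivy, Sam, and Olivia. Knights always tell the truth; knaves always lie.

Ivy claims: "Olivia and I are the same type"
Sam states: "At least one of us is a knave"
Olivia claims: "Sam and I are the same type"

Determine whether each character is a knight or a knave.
Ivy is a knave.
Sam is a knight.
Olivia is a knight.

Verification:
- Ivy (knave) says "Olivia and I are the same type" - this is FALSE (a lie) because Ivy is a knave and Olivia is a knight.
- Sam (knight) says "At least one of us is a knave" - this is TRUE because Ivy is a knave.
- Olivia (knight) says "Sam and I are the same type" - this is TRUE because Olivia is a knight and Sam is a knight.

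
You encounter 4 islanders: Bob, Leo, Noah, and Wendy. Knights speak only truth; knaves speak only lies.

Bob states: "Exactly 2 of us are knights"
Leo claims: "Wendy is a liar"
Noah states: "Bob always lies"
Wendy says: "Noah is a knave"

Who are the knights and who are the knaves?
Bob is a knight.
Leo is a knave.
Noah is a knave.
Wendy is a knight.

Verification:
- Bob (knight) says "Exactly 2 of us are knights" - this is TRUE because there are 2 knights.
- Leo (knave) says "Wendy is a liar" - this is FALSE (a lie) because Wendy is a knight.
- Noah (knave) says "Bob always lies" - this is FALSE (a lie) because Bob is a knight.
- Wendy (knight) says "Noah is a knave" - this is TRUE because Noah is a knave.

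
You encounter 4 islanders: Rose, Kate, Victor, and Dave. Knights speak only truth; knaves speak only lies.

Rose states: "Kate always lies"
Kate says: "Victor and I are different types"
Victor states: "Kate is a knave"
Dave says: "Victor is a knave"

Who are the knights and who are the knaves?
Rose is a knave.
Kate is a knight.
Victor is a knave.
Dave is a knight.

Verification:
- Rose (knave) says "Kate always lies" - this is FALSE (a lie) because Kate is a knight.
- Kate (knight) says "Victor and I are different types" - this is TRUE because Kate is a knight and Victor is a knave.
- Victor (knave) says "Kate is a knave" - this is FALSE (a lie) because Kate is a knight.
- Dave (knight) says "Victor is a knave" - this is TRUE because Victor is a knave.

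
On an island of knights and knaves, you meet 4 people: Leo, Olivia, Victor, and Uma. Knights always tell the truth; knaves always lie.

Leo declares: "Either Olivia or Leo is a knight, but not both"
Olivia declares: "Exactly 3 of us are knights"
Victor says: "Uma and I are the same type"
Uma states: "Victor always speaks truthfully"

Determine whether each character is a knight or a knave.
Leo is a knave.
Olivia is a knave.
Victor is a knight.
Uma is a knight.

Verification:
- Leo (knave) says "Either Olivia or Leo is a knight, but not both" - this is FALSE (a lie) because Olivia is a knave and Leo is a knave.
- Olivia (knave) says "Exactly 3 of us are knights" - this is FALSE (a lie) because there are 2 knights.
- Victor (knight) says "Uma and I are the same type" - this is TRUE because Victor is a knight and Uma is a knight.
- Uma (knight) says "Victor always speaks truthfully" - this is TRUE because Victor is a knight.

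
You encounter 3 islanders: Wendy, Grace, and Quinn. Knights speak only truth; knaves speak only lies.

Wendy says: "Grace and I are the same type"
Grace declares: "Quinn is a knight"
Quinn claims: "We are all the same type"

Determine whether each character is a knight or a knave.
Wendy is a knight.
Grace is a knight.
Quinn is a knight.

Verification:
- Wendy (knight) says "Grace and I are the same type" - this is TRUE because Wendy is a knight and Grace is a knight.
- Grace (knight) says "Quinn is a knight" - this is TRUE because Quinn is a knight.
- Quinn (knight) says "We are all the same type" - this is TRUE because Wendy, Grace, and Quinn are knights.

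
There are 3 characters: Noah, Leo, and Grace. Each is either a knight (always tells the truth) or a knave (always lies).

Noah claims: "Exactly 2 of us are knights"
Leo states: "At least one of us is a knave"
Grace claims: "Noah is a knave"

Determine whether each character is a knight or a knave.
Noah is a knight.
Leo is a knight.
Grace is a knave.

Verification:
- Noah (knight) says "Exactly 2 of us are knights" - this is TRUE because there are 2 knights.
- Leo (knight) says "At least one of us is a knave" - this is TRUE because Grace is a knave.
- Grace (knave) says "Noah is a knave" - this is FALSE (a lie) because Noah is a knight.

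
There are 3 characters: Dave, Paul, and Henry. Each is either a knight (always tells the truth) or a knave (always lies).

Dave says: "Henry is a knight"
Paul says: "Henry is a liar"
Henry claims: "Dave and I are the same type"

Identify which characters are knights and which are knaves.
Dave is a knight.
Paul is a knave.
Henry is a knight.

Verification:
- Dave (knight) says "Henry is a knight" - this is TRUE because Henry is a knight.
- Paul (knave) says "Henry is a liar" - this is FALSE (a lie) because Henry is a knight.
- Henry (knight) says "Dave and I are the same type" - this is TRUE because Henry is a knight and Dave is a knight.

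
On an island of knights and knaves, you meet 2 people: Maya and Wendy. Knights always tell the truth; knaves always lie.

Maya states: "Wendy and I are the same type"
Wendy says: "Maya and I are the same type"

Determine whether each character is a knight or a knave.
Maya is a knight.
Wendy is a knight.

Verification:
- Maya (knight) says "Wendy and I are the same type" - this is TRUE because Maya is a knight and Wendy is a knight.
- Wendy (knight) says "Maya and I are the same type" - this is TRUE because Wendy is a knight and Maya is a knight.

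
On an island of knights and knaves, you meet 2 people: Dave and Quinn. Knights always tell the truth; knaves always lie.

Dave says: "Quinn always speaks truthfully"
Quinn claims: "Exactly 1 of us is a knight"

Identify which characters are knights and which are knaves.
Dave is a knave.
Quinn is a knave.

Verification:
- Dave (knave) says "Quinn always speaks truthfully" - this is FALSE (a lie) because Quinn is a knave.
- Quinn (knave) says "Exactly 1 of us is a knight" - this is FALSE (a lie) because there are 0 knights.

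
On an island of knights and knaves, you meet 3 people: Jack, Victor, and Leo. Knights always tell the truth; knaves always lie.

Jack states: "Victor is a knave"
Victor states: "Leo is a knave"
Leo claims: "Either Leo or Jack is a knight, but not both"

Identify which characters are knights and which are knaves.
Jack is a knave.
Victor is a knight.
Leo is a knave.

Verification:
- Jack (knave) says "Victor is a knave" - this is FALSE (a lie) because Victor is a knight.
- Victor (knight) says "Leo is a knave" - this is TRUE because Leo is a knave.
- Leo (knave) says "Either Leo or Jack is a knight, but not both" - this is FALSE (a lie) because Leo is a knave and Jack is a knave.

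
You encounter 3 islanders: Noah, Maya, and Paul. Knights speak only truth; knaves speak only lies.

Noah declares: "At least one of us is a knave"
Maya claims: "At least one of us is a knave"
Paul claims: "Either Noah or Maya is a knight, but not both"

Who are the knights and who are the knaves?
Noah is a knight.
Maya is a knight.
Paul is a knave.

Verification:
- Noah (knight) says "At least one of us is a knave" - this is TRUE because Paul is a knave.
- Maya (knight) says "At least one of us is a knave" - this is TRUE because Paul is a knave.
- Paul (knave) says "Either Noah or Maya is a knight, but not both" - this is FALSE (a lie) because Noah is a knight and Maya is a knight.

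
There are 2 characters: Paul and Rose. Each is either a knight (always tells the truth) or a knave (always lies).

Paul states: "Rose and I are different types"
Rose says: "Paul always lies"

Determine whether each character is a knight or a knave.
Paul is a knight.
Rose is a knave.

Verification:
- Paul (knight) says "Rose and I are different types" - this is TRUE because Paul is a knight and Rose is a knave.
- Rose (knave) says "Paul always lies" - this is FALSE (a lie) because Paul is a knight.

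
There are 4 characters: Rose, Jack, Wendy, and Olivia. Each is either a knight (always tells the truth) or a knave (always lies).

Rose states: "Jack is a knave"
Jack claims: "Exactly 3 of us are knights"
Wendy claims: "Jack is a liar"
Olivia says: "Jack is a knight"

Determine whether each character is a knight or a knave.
Rose is a knight.
Jack is a knave.
Wendy is a knight.
Olivia is a knave.

Verification:
- Rose (knight) says "Jack is a knave" - this is TRUE because Jack is a knave.
- Jack (knave) says "Exactly 3 of us are knights" - this is FALSE (a lie) because there are 2 knights.
- Wendy (knight) says "Jack is a liar" - this is TRUE because Jack is a knave.
- Olivia (knave) says "Jack is a knight" - this is FALSE (a lie) because Jack is a knave.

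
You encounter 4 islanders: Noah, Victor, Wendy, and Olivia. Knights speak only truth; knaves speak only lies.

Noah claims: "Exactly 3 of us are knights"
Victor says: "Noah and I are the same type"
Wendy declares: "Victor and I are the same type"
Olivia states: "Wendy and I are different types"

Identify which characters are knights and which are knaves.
Noah is a knight.
Victor is a knight.
Wendy is a knave.
Olivia is a knight.

Verification:
- Noah (knight) says "Exactly 3 of us are knights" - this is TRUE because there are 3 knights.
- Victor (knight) says "Noah and I are the same type" - this is TRUE because Victor is a knight and Noah is a knight.
- Wendy (knave) says "Victor and I are the same type" - this is FALSE (a lie) because Wendy is a knave and Victor is a knight.
- Olivia (knight) says "Wendy and I are different types" - this is TRUE because Olivia is a knight and Wendy is a knave.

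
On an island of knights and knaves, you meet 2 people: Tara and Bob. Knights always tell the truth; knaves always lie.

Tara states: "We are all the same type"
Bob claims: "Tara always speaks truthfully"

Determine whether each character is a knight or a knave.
Tara is a knight.
Bob is a knight.

Verification:
- Tara (knight) says "We are all the same type" - this is TRUE because Tara and Bob are knights.
- Bob (knight) says "Tara always speaks truthfully" - this is TRUE because Tara is a knight.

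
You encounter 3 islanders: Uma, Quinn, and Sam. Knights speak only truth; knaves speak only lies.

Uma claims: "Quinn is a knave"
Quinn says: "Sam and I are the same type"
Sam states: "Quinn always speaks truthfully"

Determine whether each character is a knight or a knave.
Uma is a knave.
Quinn is a knight.
Sam is a knight.

Verification:
- Uma (knave) says "Quinn is a knave" - this is FALSE (a lie) because Quinn is a knight.
- Quinn (knight) says "Sam and I are the same type" - this is TRUE because Quinn is a knight and Sam is a knight.
- Sam (knight) says "Quinn always speaks truthfully" - this is TRUE because Quinn is a knight.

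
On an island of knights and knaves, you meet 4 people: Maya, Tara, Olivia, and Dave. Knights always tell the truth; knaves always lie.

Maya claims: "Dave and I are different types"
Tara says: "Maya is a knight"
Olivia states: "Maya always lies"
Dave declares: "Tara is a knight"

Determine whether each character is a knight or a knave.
Maya is a knave.
Tara is a knave.
Olivia is a knight.
Dave is a knave.

Verification:
- Maya (knave) says "Dave and I are different types" - this is FALSE (a lie) because Maya is a knave and Dave is a knave.
- Tara (knave) says "Maya is a knight" - this is FALSE (a lie) because Maya is a knave.
- Olivia (knight) says "Maya always lies" - this is TRUE because Maya is a knave.
- Dave (knave) says "Tara is a knight" - this is FALSE (a lie) because Tara is a knave.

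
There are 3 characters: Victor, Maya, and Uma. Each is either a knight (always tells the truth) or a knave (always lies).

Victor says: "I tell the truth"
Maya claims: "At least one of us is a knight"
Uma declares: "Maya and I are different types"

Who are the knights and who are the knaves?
Victor is a knave.
Maya is a knave.
Uma is a knave.

Verification:
- Victor (knave) says "I tell the truth" - this is FALSE (a lie) because Victor is a knave.
- Maya (knave) says "At least one of us is a knight" - this is FALSE (a lie) because no one is a knight.
- Uma (knave) says "Maya and I are different types" - this is FALSE (a lie) because Uma is a knave and Maya is a knave.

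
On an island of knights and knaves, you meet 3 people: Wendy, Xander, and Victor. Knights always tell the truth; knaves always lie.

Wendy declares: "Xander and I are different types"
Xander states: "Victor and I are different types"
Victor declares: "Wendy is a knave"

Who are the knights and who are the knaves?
Wendy is a knight.
Xander is a knave.
Victor is a knave.

Verification:
- Wendy (knight) says "Xander and I are different types" - this is TRUE because Wendy is a knight and Xander is a knave.
- Xander (knave) says "Victor and I are different types" - this is FALSE (a lie) because Xander is a knave and Victor is a knave.
- Victor (knave) says "Wendy is a knave" - this is FALSE (a lie) because Wendy is a knight.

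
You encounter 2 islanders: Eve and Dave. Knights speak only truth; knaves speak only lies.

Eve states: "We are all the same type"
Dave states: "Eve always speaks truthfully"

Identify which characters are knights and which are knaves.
Eve is a knight.
Dave is a knight.

Verification:
- Eve (knight) says "We are all the same type" - this is TRUE because Eve and Dave are knights.
- Dave (knight) says "Eve always speaks truthfully" - this is TRUE because Eve is a knight.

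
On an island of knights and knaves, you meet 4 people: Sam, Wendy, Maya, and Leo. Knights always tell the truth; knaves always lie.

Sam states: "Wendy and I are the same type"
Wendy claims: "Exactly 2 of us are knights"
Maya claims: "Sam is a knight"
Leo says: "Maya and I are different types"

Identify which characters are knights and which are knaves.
Sam is a knave.
Wendy is a knight.
Maya is a knave.
Leo is a knight.

Verification:
- Sam (knave) says "Wendy and I are the same type" - this is FALSE (a lie) because Sam is a knave and Wendy is a knight.
- Wendy (knight) says "Exactly 2 of us are knights" - this is TRUE because there are 2 knights.
- Maya (knave) says "Sam is a knight" - this is FALSE (a lie) because Sam is a knave.
- Leo (knight) says "Maya and I are different types" - this is TRUE because Leo is a knight and Maya is a knave.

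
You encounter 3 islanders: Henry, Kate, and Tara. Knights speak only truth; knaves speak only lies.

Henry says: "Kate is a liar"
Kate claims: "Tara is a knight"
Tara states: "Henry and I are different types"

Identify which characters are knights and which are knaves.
Henry is a knave.
Kate is a knight.
Tara is a knight.

Verification:
- Henry (knave) says "Kate is a liar" - this is FALSE (a lie) because Kate is a knight.
- Kate (knight) says "Tara is a knight" - this is TRUE because Tara is a knight.
- Tara (knight) says "Henry and I are different types" - this is TRUE because Tara is a knight and Henry is a knave.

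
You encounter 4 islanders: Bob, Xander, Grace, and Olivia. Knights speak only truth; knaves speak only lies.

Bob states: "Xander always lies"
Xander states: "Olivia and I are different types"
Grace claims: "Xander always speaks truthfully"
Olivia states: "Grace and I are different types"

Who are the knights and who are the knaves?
Bob is a knight.
Xander is a knave.
Grace is a knave.
Olivia is a knave.

Verification:
- Bob (knight) says "Xander always lies" - this is TRUE because Xander is a knave.
- Xander (knave) says "Olivia and I are different types" - this is FALSE (a lie) because Xander is a knave and Olivia is a knave.
- Grace (knave) says "Xander always speaks truthfully" - this is FALSE (a lie) because Xander is a knave.
- Olivia (knave) says "Grace and I are different types" - this is FALSE (a lie) because Olivia is a knave and Grace is a knave.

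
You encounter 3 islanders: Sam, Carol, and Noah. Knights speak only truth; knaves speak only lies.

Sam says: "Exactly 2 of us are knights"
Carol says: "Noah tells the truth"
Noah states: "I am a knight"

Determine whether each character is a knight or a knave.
Sam is a knave.
Carol is a knave.
Noah is a knave.

Verification:
- Sam (knave) says "Exactly 2 of us are knights" - this is FALSE (a lie) because there are 0 knights.
- Carol (knave) says "Noah tells the truth" - this is FALSE (a lie) because Noah is a knave.
- Noah (knave) says "I am a knight" - this is FALSE (a lie) because Noah is a knave.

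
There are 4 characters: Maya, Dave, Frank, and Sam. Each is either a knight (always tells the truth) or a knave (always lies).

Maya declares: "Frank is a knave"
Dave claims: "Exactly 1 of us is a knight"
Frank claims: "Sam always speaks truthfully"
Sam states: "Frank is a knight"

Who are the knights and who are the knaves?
Maya is a knave.
Dave is a knave.
Frank is a knight.
Sam is a knight.

Verification:
- Maya (knave) says "Frank is a knave" - this is FALSE (a lie) because Frank is a knight.
- Dave (knave) says "Exactly 1 of us is a knight" - this is FALSE (a lie) because there are 2 knights.
- Frank (knight) says "Sam always speaks truthfully" - this is TRUE because Sam is a knight.
- Sam (knight) says "Frank is a knight" - this is TRUE because Frank is a knight.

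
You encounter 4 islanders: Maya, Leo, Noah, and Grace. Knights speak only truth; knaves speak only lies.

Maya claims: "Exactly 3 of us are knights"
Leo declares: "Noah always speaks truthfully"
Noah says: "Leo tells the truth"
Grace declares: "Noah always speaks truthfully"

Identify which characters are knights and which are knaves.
Maya is a knave.
Leo is a knave.
Noah is a knave.
Grace is a knave.

Verification:
- Maya (knave) says "Exactly 3 of us are knights" - this is FALSE (a lie) because there are 0 knights.
- Leo (knave) says "Noah always speaks truthfully" - this is FALSE (a lie) because Noah is a knave.
- Noah (knave) says "Leo tells the truth" - this is FALSE (a lie) because Leo is a knave.
- Grace (knave) says "Noah always speaks truthfully" - this is FALSE (a lie) because Noah is a knave.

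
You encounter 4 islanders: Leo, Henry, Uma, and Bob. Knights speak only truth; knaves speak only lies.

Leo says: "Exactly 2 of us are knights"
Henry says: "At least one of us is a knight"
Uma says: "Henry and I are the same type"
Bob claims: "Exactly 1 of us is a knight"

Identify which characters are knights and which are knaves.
Leo is a knight.
Henry is a knight.
Uma is a knave.
Bob is a knave.

Verification:
- Leo (knight) says "Exactly 2 of us are knights" - this is TRUE because there are 2 knights.
- Henry (knight) says "At least one of us is a knight" - this is TRUE because Leo and Henry are knights.
- Uma (knave) says "Henry and I are the same type" - this is FALSE (a lie) because Uma is a knave and Henry is a knight.
- Bob (knave) says "Exactly 1 of us is a knight" - this is FALSE (a lie) because there are 2 knights.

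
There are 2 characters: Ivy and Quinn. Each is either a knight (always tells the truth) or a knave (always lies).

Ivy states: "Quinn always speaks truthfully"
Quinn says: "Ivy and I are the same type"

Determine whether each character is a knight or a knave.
Ivy is a knight.
Quinn is a knight.

Verification:
- Ivy (knight) says "Quinn always speaks truthfully" - this is TRUE because Quinn is a knight.
- Quinn (knight) says "Ivy and I are the same type" - this is TRUE because Quinn is a knight and Ivy is a knight.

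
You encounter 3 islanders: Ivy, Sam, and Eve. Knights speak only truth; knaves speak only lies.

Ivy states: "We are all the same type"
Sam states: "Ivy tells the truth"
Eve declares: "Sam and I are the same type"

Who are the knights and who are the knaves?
Ivy is a knight.
Sam is a knight.
Eve is a knight.

Verification:
- Ivy (knight) says "We are all the same type" - this is TRUE because Ivy, Sam, and Eve are knights.
- Sam (knight) says "Ivy tells the truth" - this is TRUE because Ivy is a knight.
- Eve (knight) says "Sam and I are the same type" - this is TRUE because Eve is a knight and Sam is a knight.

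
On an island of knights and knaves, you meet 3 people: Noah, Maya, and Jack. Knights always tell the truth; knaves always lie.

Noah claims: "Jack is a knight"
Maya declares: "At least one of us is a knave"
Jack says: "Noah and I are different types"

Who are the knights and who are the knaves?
Noah is a knave.
Maya is a knight.
Jack is a knave.

Verification:
- Noah (knave) says "Jack is a knight" - this is FALSE (a lie) because Jack is a knave.
- Maya (knight) says "At least one of us is a knave" - this is TRUE because Noah and Jack are knaves.
- Jack (knave) says "Noah and I are different types" - this is FALSE (a lie) because Jack is a knave and Noah is a knave.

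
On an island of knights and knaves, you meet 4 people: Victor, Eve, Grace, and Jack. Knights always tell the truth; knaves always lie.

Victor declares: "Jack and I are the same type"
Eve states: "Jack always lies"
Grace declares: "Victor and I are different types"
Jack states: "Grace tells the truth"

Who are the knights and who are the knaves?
Victor is a knave.
Eve is a knave.
Grace is a knight.
Jack is a knight.

Verification:
- Victor (knave) says "Jack and I are the same type" - this is FALSE (a lie) because Victor is a knave and Jack is a knight.
- Eve (knave) says "Jack always lies" - this is FALSE (a lie) because Jack is a knight.
- Grace (knight) says "Victor and I are different types" - this is TRUE because Grace is a knight and Victor is a knave.
- Jack (knight) says "Grace tells the truth" - this is TRUE because Grace is a knight.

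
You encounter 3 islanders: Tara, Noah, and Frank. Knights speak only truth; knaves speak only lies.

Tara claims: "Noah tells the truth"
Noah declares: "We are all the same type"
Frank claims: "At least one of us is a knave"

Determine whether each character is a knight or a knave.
Tara is a knave.
Noah is a knave.
Frank is a knight.

Verification:
- Tara (knave) says "Noah tells the truth" - this is FALSE (a lie) because Noah is a knave.
- Noah (knave) says "We are all the same type" - this is FALSE (a lie) because Frank is a knight and Tara and Noah are knaves.
- Frank (knight) says "At least one of us is a knave" - this is TRUE because Tara and Noah are knaves.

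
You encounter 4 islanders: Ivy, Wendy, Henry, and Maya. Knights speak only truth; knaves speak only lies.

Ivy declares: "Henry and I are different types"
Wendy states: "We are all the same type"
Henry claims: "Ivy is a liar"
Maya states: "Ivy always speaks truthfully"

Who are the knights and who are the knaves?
Ivy is a knight.
Wendy is a knave.
Henry is a knave.
Maya is a knight.

Verification:
- Ivy (knight) says "Henry and I are different types" - this is TRUE because Ivy is a knight and Henry is a knave.
- Wendy (knave) says "We are all the same type" - this is FALSE (a lie) because Ivy and Maya are knights and Wendy and Henry are knaves.
- Henry (knave) says "Ivy is a liar" - this is FALSE (a lie) because Ivy is a knight.
- Maya (knight) says "Ivy always speaks truthfully" - this is TRUE because Ivy is a knight.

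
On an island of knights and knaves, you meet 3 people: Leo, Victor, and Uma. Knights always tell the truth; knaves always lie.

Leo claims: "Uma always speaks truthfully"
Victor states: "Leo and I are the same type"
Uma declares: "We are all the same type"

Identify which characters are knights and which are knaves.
Leo is a knight.
Victor is a knight.
Uma is a knight.

Verification:
- Leo (knight) says "Uma always speaks truthfully" - this is TRUE because Uma is a knight.
- Victor (knight) says "Leo and I are the same type" - this is TRUE because Victor is a knight and Leo is a knight.
- Uma (knight) says "We are all the same type" - this is TRUE because Leo, Victor, and Uma are knights.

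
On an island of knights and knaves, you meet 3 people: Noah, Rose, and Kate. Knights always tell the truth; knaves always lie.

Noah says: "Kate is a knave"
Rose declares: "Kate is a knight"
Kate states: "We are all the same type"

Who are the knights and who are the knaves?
Noah is a knight.
Rose is a knave.
Kate is a knave.

Verification:
- Noah (knight) says "Kate is a knave" - this is TRUE because Kate is a knave.
- Rose (knave) says "Kate is a knight" - this is FALSE (a lie) because Kate is a knave.
- Kate (knave) says "We are all the same type" - this is FALSE (a lie) because Noah is a knight and Rose and Kate are knaves.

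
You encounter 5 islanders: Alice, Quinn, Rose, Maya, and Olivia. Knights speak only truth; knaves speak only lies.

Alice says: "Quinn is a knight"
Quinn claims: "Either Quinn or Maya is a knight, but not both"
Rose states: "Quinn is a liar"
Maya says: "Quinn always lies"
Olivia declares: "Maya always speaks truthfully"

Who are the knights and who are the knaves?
Alice is a knight.
Quinn is a knight.
Rose is a knave.
Maya is a knave.
Olivia is a knave.

Verification:
- Alice (knight) says "Quinn is a knight" - this is TRUE because Quinn is a knight.
- Quinn (knight) says "Either Quinn or Maya is a knight, but not both" - this is TRUE because Quinn is a knight and Maya is a knave.
- Rose (knave) says "Quinn is a liar" - this is FALSE (a lie) because Quinn is a knight.
- Maya (knave) says "Quinn always lies" - this is FALSE (a lie) because Quinn is a knight.
- Olivia (knave) says "Maya always speaks truthfully" - this is FALSE (a lie) because Maya is a knave.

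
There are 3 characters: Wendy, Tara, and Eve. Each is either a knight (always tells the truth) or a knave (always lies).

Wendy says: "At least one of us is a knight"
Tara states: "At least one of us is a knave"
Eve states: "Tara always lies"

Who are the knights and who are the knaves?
Wendy is a knight.
Tara is a knight.
Eve is a knave.

Verification:
- Wendy (knight) says "At least one of us is a knight" - this is TRUE because Wendy and Tara are knights.
- Tara (knight) says "At least one of us is a knave" - this is TRUE because Eve is a knave.
- Eve (knave) says "Tara always lies" - this is FALSE (a lie) because Tara is a knight.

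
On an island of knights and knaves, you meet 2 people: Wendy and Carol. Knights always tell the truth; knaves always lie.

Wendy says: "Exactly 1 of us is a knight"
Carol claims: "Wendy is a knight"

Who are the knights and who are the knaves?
Wendy is a knave.
Carol is a knave.

Verification:
- Wendy (knave) says "Exactly 1 of us is a knight" - this is FALSE (a lie) because there are 0 knights.
- Carol (knave) says "Wendy is a knight" - this is FALSE (a lie) because Wendy is a knave.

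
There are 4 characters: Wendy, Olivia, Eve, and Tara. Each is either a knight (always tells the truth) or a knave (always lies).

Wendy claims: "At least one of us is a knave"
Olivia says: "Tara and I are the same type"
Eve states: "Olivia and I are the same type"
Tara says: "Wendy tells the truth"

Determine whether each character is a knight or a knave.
Wendy is a knight.
Olivia is a knight.
Eve is a knave.
Tara is a knight.

Verification:
- Wendy (knight) says "At least one of us is a knave" - this is TRUE because Eve is a knave.
- Olivia (knight) says "Tara and I are the same type" - this is TRUE because Olivia is a knight and Tara is a knight.
- Eve (knave) says "Olivia and I are the same type" - this is FALSE (a lie) because Eve is a knave and Olivia is a knight.
- Tara (knight) says "Wendy tells the truth" - this is TRUE because Wendy is a knight.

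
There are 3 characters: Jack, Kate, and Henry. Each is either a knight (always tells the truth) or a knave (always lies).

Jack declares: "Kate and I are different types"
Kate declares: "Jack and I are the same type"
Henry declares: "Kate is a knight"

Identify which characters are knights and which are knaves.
Jack is a knight.
Kate is a knave.
Henry is a knave.

Verification:
- Jack (knight) says "Kate and I are different types" - this is TRUE because Jack is a knight and Kate is a knave.
- Kate (knave) says "Jack and I are the same type" - this is FALSE (a lie) because Kate is a knave and Jack is a knight.
- Henry (knave) says "Kate is a knight" - this is FALSE (a lie) because Kate is a knave.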